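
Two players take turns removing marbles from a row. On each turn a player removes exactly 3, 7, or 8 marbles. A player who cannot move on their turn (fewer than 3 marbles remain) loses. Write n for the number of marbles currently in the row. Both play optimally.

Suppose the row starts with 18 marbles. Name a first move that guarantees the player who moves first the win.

Remove 7, leaving 11.

Positions with no move are L. A position that does have a move is losing for the player to move precisely when every available move leads to a winning position for the opponent. Fill in the labels:
n=0: no move → L
n=1: no move → L
n=2: no move → L
n=3: reaches L-position 0 → W
n=4: reaches L-position 1 → W
n=5: reaches L-position 2 → W
n=6: only reaches 3(W), which is W → L
n=7: reaches L-position 0 → W
n=8: reaches L-position 1 → W
n=9: reaches L-position 6 → W
n=10: reaches L-position 2 → W
n=11: only reaches 8(W), 4(W), 3(W), all W → L
n=12: only reaches 9(W), 5(W), 4(W), all W → L
n=13: reaches L-position 6 → W
n=14: reaches L-position 11 → W
n=15: reaches L-position 12 → W
n=16: only reaches 13(W), 9(W), 8(W), all W → L
n=17: only reaches 14(W), 10(W), 9(W), all W → L
n=18: reaches L-position 11 → W
From 18, the L positions reachable in one move are: 11.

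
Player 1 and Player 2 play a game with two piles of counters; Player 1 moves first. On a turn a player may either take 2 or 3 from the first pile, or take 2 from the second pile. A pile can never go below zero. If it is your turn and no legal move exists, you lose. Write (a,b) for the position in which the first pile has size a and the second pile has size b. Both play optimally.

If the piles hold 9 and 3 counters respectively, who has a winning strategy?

Player 1 wins.

Label each position W (a win for the player to move) or L (a loss). A position with no legal move is L; any other position is W exactly when some move reaches an L, and L when every move reaches a W.
No move ever increases a pile, so every position that can arise here has a ≤ 9 and b ≤ 3; it is enough to label the cells with 0 ≤ a ≤ 9 and 0 ≤ b ≤ 3.
Every move lowers a or b (never raises either), so fill the grid row by row in increasing a, and left to right within a row: each cell's successors are then already labelled.
      b=0  b=1  b=2  b=3
a=0:    L    L    W    W
a=1:    L    L    W    W
a=2:    W    W    L    L
a=3:    W    W    L    L
a=4:    W    W    W    W
a=5:    L    L    W    W
a=6:    L    L    W    W
a=7:    W    W    L    L
a=8:    W    W    L    L
a=9:    W    W    W    W
Cells with no legal move (terminal, hence L): (0,0), (0,1), (1,0), (1,1).
The remaining L cells, each justified by listing all of its moves:
(2,2): L (options (0,2)(W), (2,0)(W) are all W)
(2,3): L (options (0,3)(W), (2,1)(W) are all W)
(3,2): L (options (1,2)(W), (0,2)(W), (3,0)(W) are all W)
(3,3): L (options (1,3)(W), (0,3)(W), (3,1)(W) are all W)
(5,0): L (options (3,0)(W), (2,0)(W) are all W)
(5,1): L (options (3,1)(W), (2,1)(W) are all W)
(6,0): L (options (4,0)(W), (3,0)(W) are all W)
(6,1): L (options (4,1)(W), (3,1)(W) are all W)
(7,2): L (options (5,2)(W), (4,2)(W), (7,0)(W) are all W)
(7,3): L (options (5,3)(W), (4,3)(W), (7,1)(W) are all W)
(8,2): L (options (6,2)(W), (5,2)(W), (8,0)(W) are all W)
(8,3): L (options (6,3)(W), (5,3)(W), (8,1)(W) are all W)
Every other cell has at least one move into one of the L cells above, so it is W.
The starting position (9,3) is W: Player 1 should move to (7,3), handing over an L position.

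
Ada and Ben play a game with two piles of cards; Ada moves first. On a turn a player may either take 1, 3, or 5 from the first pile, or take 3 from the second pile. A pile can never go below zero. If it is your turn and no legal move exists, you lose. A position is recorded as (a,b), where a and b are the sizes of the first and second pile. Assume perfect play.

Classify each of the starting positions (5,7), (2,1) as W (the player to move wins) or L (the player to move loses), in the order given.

(5,7): W, (2,1): L

Use the standard recursion: the mover loses at a terminal position; elsewhere, the mover wins exactly when some move hands the opponent an L position.
No move ever increases a pile, so every position that can arise here has a ≤ 5 and b ≤ 7; it is enough to label the cells with 0 ≤ a ≤ 5 and 0 ≤ b ≤ 7.
Every move lowers a or b (never raises either), so fill the grid row by row in increasing a, and left to right within a row: each cell's successors are then already labelled.
      b=0  b=1  b=2  b=3  b=4  b=5  b=6  b=7
a=0:    L    L    L    W    W    W    L    L
a=1:    W    W    W    L    L    L    W    W
a=2:    L    L    L    W    W    W    L    L
a=3:    W    W    W    L    L    L    W    W
a=4:    L    L    L    W    W    W    L    L
a=5:    W    W    W    L    L    L    W    W
Cells with no legal move (terminal, hence L): (0,0), (0,1), (0,2).
The remaining L cells, each justified by listing all of its moves:
(0,6): the only move is to (0,3)(W), a W ⇒ L
(0,7): the only move is to (0,4)(W), a W ⇒ L
(1,3): moves to (0,3)(W), (1,0)(W); every one is W ⇒ L
(1,4): moves to (0,4)(W), (1,1)(W); every one is W ⇒ L
(1,5): moves to (0,5)(W), (1,2)(W); every one is W ⇒ L
(2,0): the only move is to (1,0)(W), a W ⇒ L
(2,1): the only move is to (1,1)(W), a W ⇒ L
(2,2): the only move is to (1,2)(W), a W ⇒ L
(2,6): moves to (1,6)(W), (2,3)(W); every one is W ⇒ L
(2,7): moves to (1,7)(W), (2,4)(W); every one is W ⇒ L
(3,3): moves to (2,3)(W), (0,3)(W), (3,0)(W); every one is W ⇒ L
(3,4): moves to (2,4)(W), (0,4)(W), (3,1)(W); every one is W ⇒ L
(3,5): moves to (2,5)(W), (0,5)(W), (3,2)(W); every one is W ⇒ L
(4,0): moves to (3,0)(W), (1,0)(W); every one is W ⇒ L
(4,1): moves to (3,1)(W), (1,1)(W); every one is W ⇒ L
(4,2): moves to (3,2)(W), (1,2)(W); every one is W ⇒ L
(4,6): moves to (3,6)(W), (1,6)(W), (4,3)(W); every one is W ⇒ L
(4,7): moves to (3,7)(W), (1,7)(W), (4,4)(W); every one is W ⇒ L
(5,3): moves to (4,3)(W), (2,3)(W), (0,3)(W), (5,0)(W); every one is W ⇒ L
(5,4): moves to (4,4)(W), (2,4)(W), (0,4)(W), (5,1)(W); every one is W ⇒ L
(5,5): moves to (4,5)(W), (2,5)(W), (0,5)(W), (5,2)(W); every one is W ⇒ L
Every other cell has at least one move into one of the L cells above, so it is W.
(5,7): the move to (4,7) reaches an L cell, so W
(2,1): one of the L cells justified above, so L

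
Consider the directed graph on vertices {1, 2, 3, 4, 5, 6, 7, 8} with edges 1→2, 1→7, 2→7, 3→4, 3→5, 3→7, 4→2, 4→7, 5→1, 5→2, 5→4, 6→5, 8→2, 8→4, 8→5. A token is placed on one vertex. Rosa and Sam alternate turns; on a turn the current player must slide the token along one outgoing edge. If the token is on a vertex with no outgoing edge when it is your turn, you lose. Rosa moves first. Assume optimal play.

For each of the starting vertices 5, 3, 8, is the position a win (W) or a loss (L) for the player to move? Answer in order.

5: L, 3: W, 8: W

Build the W/L table. Terminal = L. A non-terminal position is W if it has a move to some L; otherwise it is L.
Every edge goes from a vertex to one that appears earlier in the order 7, 2, 1, 4, 5, 6, 3, 8, so processing vertices in that order labels each vertex after all of its successors.
7: no outgoing edge → L
2: →7(L), so W
1: →7(L), so W
4: →7(L), so W
5: →4(W), 1(W), 2(W) — all W, so L
6: →5(L), so W
3: →5(L), so W
8: →5(L), so W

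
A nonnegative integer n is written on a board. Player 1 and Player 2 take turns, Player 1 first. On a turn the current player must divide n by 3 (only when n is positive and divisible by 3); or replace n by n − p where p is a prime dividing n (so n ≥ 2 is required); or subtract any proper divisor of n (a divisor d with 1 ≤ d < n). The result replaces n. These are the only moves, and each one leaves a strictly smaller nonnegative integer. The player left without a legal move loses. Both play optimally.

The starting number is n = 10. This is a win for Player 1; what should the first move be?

Work bottom-up. With no move the player to move loses. Otherwise the position is W if at least one move leads to an L position for the opponent, and L if every move leads to a W.
n=0: no move → L
n=1: no move → L
n=2: reaches L-position 0 → W
n=3: reaches L-position 0 → W
n=4: only reaches 2(W), 3(W), all W → L
n=5: reaches L-position 0 → W
n=6: reaches L-position 4 → W
n=7: reaches L-position 0 → W
n=8: reaches L-position 4 → W
n=9: only reaches 3(W), 6(W), 8(W), all W → L
n=10: reaches L-position 9 → W
From 10, the L positions reachable in one move are: 9.

Move to 9.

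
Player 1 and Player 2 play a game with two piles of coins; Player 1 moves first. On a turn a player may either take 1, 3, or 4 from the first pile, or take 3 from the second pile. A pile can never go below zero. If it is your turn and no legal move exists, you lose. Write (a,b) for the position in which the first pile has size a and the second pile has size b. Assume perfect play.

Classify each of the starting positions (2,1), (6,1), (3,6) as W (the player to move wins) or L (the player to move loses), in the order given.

(2,1): L, (6,1): W, (3,6): W

Build the W/L table. Terminal = L. A non-terminal position is W if it has a move to some L; otherwise it is L.
No move ever increases a pile, so every position that can arise here has a ≤ 6 and b ≤ 6; it is enough to label the cells with 0 ≤ a ≤ 6 and 0 ≤ b ≤ 6.
Every move lowers a or b (never raises either), so fill the grid row by row in increasing a, and left to right within a row: each cell's successors are then already labelled.
      b=0  b=1  b=2  b=3  b=4  b=5  b=6
a=0:    L    L    L    W    W    W    L
a=1:    W    W    W    L    L    L    W
a=2:    L    L    L    W    W    W    L
a=3:    W    W    W    L    L    L    W
a=4:    W    W    W    W    W    W    W
a=5:    W    W    W    W    W    W    W
a=6:    W    W    W    W    W    W    W
Cells with no legal move (terminal, hence L): (0,0), (0,1), (0,2).
The remaining L cells, each justified by listing all of its moves:
(0,6): only reaches (0,3)(W), which is W → L
(1,3): only reaches (0,3)(W), (1,0)(W), all W → L
(1,4): only reaches (0,4)(W), (1,1)(W), all W → L
(1,5): only reaches (0,5)(W), (1,2)(W), all W → L
(2,0): only reaches (1,0)(W), which is W → L
(2,1): only reaches (1,1)(W), which is W → L
(2,2): only reaches (1,2)(W), which is W → L
(2,6): only reaches (1,6)(W), (2,3)(W), all W → L
(3,3): only reaches (2,3)(W), (0,3)(W), (3,0)(W), all W → L
(3,4): only reaches (2,4)(W), (0,4)(W), (3,1)(W), all W → L
(3,5): only reaches (2,5)(W), (0,5)(W), (3,2)(W), all W → L
Every other cell has at least one move into one of the L cells above, so it is W.
(2,1): one of the L cells justified above, so L
(6,1): the move to (2,1) reaches an L cell, so W
(3,6): the move to (2,6) reaches an L cell, so W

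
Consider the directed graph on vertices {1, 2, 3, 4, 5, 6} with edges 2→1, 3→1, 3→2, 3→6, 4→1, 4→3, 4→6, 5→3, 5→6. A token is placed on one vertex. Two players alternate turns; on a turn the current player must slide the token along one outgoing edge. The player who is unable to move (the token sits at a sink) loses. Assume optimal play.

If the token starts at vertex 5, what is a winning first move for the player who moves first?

Classify positions by backward induction: terminal positions (no move available) are L. From any other position, the mover wins iff some move reaches an L.
Every edge goes from a vertex to one that appears earlier in the order 1, 6, 2, 3, 4, 5, so processing vertices in that order labels each vertex after all of its successors.
1: no outgoing edge → L
6: no outgoing edge → L
2: reaches L-position 1 → W
3: reaches L-position 6 → W
4: reaches L-position 6 → W
5: reaches L-position 6 → W
From 5, the L positions reachable in one move are: 6.

Move to 6.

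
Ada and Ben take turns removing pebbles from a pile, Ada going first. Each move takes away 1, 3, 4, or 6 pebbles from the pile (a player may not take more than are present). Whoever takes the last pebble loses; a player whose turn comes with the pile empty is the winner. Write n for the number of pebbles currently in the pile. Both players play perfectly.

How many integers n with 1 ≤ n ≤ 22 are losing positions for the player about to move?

Build the W/L table. Terminal = W. A non-terminal position is W if it has a move to some L; otherwise it is L.
n=0: no move; the opponent has just taken the last pebble and therefore loses → W
n=1: →0(W) only, which is W, so L
n=2: →1(L), so W
n=3: →2(W), 0(W) — all W, so L
n=4: →3(L), so W
n=5: →1(L), so W
n=6: →3(L), so W
n=7: →3(L), so W
n=8: →7(W), 5(W), 4(W), 2(W) — all W, so L
n=9: →8(L), so W
n=10: →9(W), 7(W), 6(W), 4(W) — all W, so L
n=11: →10(L), so W
n=12: →8(L), so W
n=13: →10(L), so W
n=14: →10(L), so W
n=15: →14(W), 12(W), 11(W), 9(W) — all W, so L
n=16: →15(L), so W
n=17: →16(W), 14(W), 13(W), 11(W) — all W, so L
n=18: →17(L), so W
n=19: →15(L), so W
n=20: →17(L), so W
n=21: →17(L), so W
n=22: →21(W), 19(W), 18(W), 16(W) — all W, so L
L entries with 1 ≤ n ≤ 22 (the range starts at n=1): n = 1, 3, 8, 10, 15, 17, 22; that makes 7.

7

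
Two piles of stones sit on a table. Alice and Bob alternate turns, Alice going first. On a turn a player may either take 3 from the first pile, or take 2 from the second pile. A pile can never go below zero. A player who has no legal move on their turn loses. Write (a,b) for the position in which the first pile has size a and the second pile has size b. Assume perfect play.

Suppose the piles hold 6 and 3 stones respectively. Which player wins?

Alice wins.

Build the W/L table. Terminal = L. A non-terminal position is W if it has a move to some L; otherwise it is L.
No move ever increases a pile, so every position that can arise here has a ≤ 6 and b ≤ 3; it is enough to label the cells with 0 ≤ a ≤ 6 and 0 ≤ b ≤ 3.
Every move lowers a or b (never raises either), so fill the grid row by row in increasing a, and left to right within a row: each cell's successors are then already labelled.
      b=0  b=1  b=2  b=3
a=0:    L    L    W    W
a=1:    L    L    W    W
a=2:    L    L    W    W
a=3:    W    W    L    L
a=4:    W    W    L    L
a=5:    W    W    L    L
a=6:    L    L    W    W
Cells with no legal move (terminal, hence L): (0,0), (0,1), (1,0), (1,1), (2,0), (2,1).
The remaining L cells, each justified by listing all of its moves:
(3,2): →(0,2)(W), (3,0)(W) — all W, so L
(3,3): →(0,3)(W), (3,1)(W) — all W, so L
(4,2): →(1,2)(W), (4,0)(W) — all W, so L
(4,3): →(1,3)(W), (4,1)(W) — all W, so L
(5,2): →(2,2)(W), (5,0)(W) — all W, so L
(5,3): →(2,3)(W), (5,1)(W) — all W, so L
(6,0): →(3,0)(W) only, which is W, so L
(6,1): →(3,1)(W) only, which is W, so L
Every other cell has at least one move into one of the L cells above, so it is W.
The starting position (6,3) is W: Alice should move to (3,3), handing over an L position.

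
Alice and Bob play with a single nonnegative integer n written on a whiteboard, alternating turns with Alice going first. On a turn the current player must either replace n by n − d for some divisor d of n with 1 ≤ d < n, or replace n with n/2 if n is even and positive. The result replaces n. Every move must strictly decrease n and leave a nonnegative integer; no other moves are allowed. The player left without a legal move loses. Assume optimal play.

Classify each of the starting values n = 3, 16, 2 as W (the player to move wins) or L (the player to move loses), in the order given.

Build the W/L table. Terminal = L. A non-terminal position is W if it has a move to some L; otherwise it is L.
n=0: no move → L
n=1: no move → L
n=2: →1(L), so W
n=3: →2(W) only, which is W, so L
n=4: →3(L), so W
n=5: →4(W) only, which is W, so L
n=6: →3(L), so W
n=7: →6(W) only, which is W, so L
n=8: →7(L), so W
n=9: →6(W), 8(W) — all W, so L
n=10: →5(L), so W
n=11: →10(W) only, which is W, so L
n=12: →9(L), so W
n=13: →12(W) only, which is W, so L
n=14: →7(L), so W
n=15: →10(W), 12(W), 14(W) — all W, so L
n=16: →15(L), so W

3: L, 16: W, 2: W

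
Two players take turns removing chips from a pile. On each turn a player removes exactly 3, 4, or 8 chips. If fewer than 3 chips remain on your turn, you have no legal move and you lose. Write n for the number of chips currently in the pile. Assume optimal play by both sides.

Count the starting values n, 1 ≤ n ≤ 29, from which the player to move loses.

Use the standard recursion: the mover loses at a terminal position; elsewhere, the mover wins exactly when some move hands the opponent an L position.
n=0: no move → L
n=1: no move → L
n=2: no move → L
n=3: W (go to 0, an L position)
n=4: W (go to 1, an L position)
n=5: W (go to 2, an L position)
n=6: W (go to 2, an L position)
n=7: L (options 4(W), 3(W) are all W)
n=8: W (go to 0, an L position)
n=9: W (go to 1, an L position)
n=10: W (go to 7, an L position)
n=11: W (go to 7, an L position)
n=12: L (options 9(W), 8(W), 4(W) are all W)
n=13: L (options 10(W), 9(W), 5(W) are all W)
n=14: L (options 11(W), 10(W), 6(W) are all W)
n=15: W (go to 12, an L position)
n=16: W (go to 13, an L position)
n=17: W (go to 14, an L position)
n=18: W (go to 14, an L position)
n=19: L (options 16(W), 15(W), 11(W) are all W)
n=20: W (go to 12, an L position)
n=21: W (go to 13, an L position)
n=22: W (go to 19, an L position)
n=23: W (go to 19, an L position)
n=24: L (options 21(W), 20(W), 16(W) are all W)
n=25: L (options 22(W), 21(W), 17(W) are all W)
n=26: L (options 23(W), 22(W), 18(W) are all W)
n=27: W (go to 24, an L position)
n=28: W (go to 25, an L position)
n=29: W (go to 26, an L position)
L entries with 1 ≤ n ≤ 29 (n=0 is outside the asked range and is not counted): n = 1, 2, 7, 12, 13, 14, 19, 24, 25, 26; that makes 10.

10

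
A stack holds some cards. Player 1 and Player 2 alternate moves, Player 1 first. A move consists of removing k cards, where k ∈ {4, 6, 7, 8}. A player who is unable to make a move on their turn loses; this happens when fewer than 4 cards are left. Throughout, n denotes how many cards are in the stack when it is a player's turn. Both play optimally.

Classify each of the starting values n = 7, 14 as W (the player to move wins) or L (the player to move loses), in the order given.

Work bottom-up. With no move the player to move loses. Otherwise the position is W if at least one move leads to an L position for the opponent, and L if every move leads to a W.
n=0: no move → L
n=1: no move → L
n=2: no move → L
n=3: no move → L
n=4: can move to 0, which is L ⇒ W
n=5: can move to 1, which is L ⇒ W
n=6: can move to 2, which is L ⇒ W
n=7: can move to 3, which is L ⇒ W
n=8: can move to 2, which is L ⇒ W
n=9: can move to 3, which is L ⇒ W
n=10: can move to 3, which is L ⇒ W
n=11: can move to 3, which is L ⇒ W
n=12: moves to 8(W), 6(W), 5(W), 4(W); every one is W ⇒ L
n=13: moves to 9(W), 7(W), 6(W), 5(W); every one is W ⇒ L
n=14: moves to 10(W), 8(W), 7(W), 6(W); every one is W ⇒ L

7: W, 14: L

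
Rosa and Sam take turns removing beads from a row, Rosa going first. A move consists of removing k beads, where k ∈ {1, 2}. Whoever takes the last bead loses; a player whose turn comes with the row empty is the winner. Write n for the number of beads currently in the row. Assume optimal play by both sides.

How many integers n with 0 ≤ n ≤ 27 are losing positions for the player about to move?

Build the W/L table. Terminal = W. A non-terminal position is W if it has a move to some L; otherwise it is L.
n=0: no move; the opponent has just taken the last bead and therefore loses → W
n=1: →0(W) only, which is W, so L
n=2: →1(L), so W
n=3: →1(L), so W
n=4: →3(W), 2(W) — all W, so L
n=5: →4(L), so W
n=6: →4(L), so W
n=7: →6(W), 5(W) — all W, so L
n=8: →7(L), so W
n=9: →7(L), so W
n=10: →9(W), 8(W) — all W, so L
n=11: →10(L), so W
n=12: →10(L), so W
n=13: →12(W), 11(W) — all W, so L
n=14: →13(L), so W
n=15: →13(L), so W
n=16: →15(W), 14(W) — all W, so L
n=17: →16(L), so W
n=18: →16(L), so W
n=19: →18(W), 17(W) — all W, so L
n=20: →19(L), so W
n=21: →19(L), so W
n=22: →21(W), 20(W) — all W, so L
n=23: →22(L), so W
n=24: →22(L), so W
n=25: →24(W), 23(W) — all W, so L
n=26: →25(L), so W
n=27: →25(L), so W
L entries with 0 ≤ n ≤ 27: n = 1, 4, 7, 10, 13, 16, 19, 22, 25; that makes 9.

9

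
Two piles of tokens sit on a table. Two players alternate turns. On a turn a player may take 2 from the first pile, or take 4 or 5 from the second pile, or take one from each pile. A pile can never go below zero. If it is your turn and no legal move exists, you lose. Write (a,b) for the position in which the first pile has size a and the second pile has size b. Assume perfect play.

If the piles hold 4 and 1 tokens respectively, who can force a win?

The second player wins.

Build the W/L table. Terminal = L. A non-terminal position is W if it has a move to some L; otherwise it is L.
No move ever increases a pile, so every position that can arise here has a ≤ 4 and b ≤ 1; it is enough to label the cells with 0 ≤ a ≤ 4 and 0 ≤ b ≤ 1.
Every move lowers a or b (never raises either), so fill the grid row by row in increasing a, and left to right within a row: each cell's successors are then already labelled.
      b=0  b=1
a=0:    L    L
a=1:    L    W
a=2:    W    W
a=3:    W    L
a=4:    L    L
Cells with no legal move (terminal, hence L): (0,0), (0,1), (1,0).
The remaining L cells, each justified by listing all of its moves:
(3,1): L (options (1,1)(W), (2,0)(W) are all W)
(4,0): L (sole option (2,0)(W) is W)
(4,1): L (options (2,1)(W), (3,0)(W) are all W)
Every other cell has at least one move into one of the L cells above, so it is W.
Every move from (4,1) reaches a W position, so the mover loses.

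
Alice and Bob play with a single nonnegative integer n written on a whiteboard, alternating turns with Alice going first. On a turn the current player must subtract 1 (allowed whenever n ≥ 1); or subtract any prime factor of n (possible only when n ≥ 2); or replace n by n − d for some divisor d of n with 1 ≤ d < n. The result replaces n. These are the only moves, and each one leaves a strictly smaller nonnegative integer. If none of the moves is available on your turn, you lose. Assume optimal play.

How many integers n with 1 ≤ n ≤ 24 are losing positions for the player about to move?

4

Classify positions by backward induction: terminal positions (no move available) are L. From any other position, the mover wins iff some move reaches an L.
n=0: no move → L
n=1: can move to 0, which is L ⇒ W
n=2: can move to 0, which is L ⇒ W
n=3: can move to 0, which is L ⇒ W
n=4: moves to 2(W), 3(W); every one is W ⇒ L
n=5: can move to 0, which is L ⇒ W
n=6: can move to 4, which is L ⇒ W
n=7: can move to 0, which is L ⇒ W
n=8: can move to 4, which is L ⇒ W
n=9: moves to 6(W), 8(W); every one is W ⇒ L
n=10: can move to 9, which is L ⇒ W
n=11: can move to 0, which is L ⇒ W
n=12: can move to 9, which is L ⇒ W
n=13: can move to 0, which is L ⇒ W
n=14: moves to 7(W), 12(W), 13(W); every one is W ⇒ L
n=15: can move to 14, which is L ⇒ W
n=16: can move to 14, which is L ⇒ W
n=17: can move to 0, which is L ⇒ W
n=18: can move to 9, which is L ⇒ W
n=19: can move to 0, which is L ⇒ W
n=20: moves to 10(W), 15(W), 16(W), 18(W), 19(W); every one is W ⇒ L
n=21: can move to 14, which is L ⇒ W
n=22: can move to 20, which is L ⇒ W
n=23: can move to 0, which is L ⇒ W
n=24: can move to 20, which is L ⇒ W
L entries with 1 ≤ n ≤ 24 (n=0 is outside the asked range and is not counted): n = 4, 9, 14, 20; that makes 4.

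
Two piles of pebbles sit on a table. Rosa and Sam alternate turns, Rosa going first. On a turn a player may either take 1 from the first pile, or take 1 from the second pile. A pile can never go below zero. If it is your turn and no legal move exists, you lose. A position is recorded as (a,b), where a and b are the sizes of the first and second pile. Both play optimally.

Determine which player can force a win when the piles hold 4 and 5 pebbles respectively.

Label each position W (a win for the player to move) or L (a loss). A position with no legal move is L; any other position is W exactly when some move reaches an L, and L when every move reaches a W.
No move ever increases a pile, so every position that can arise here has a ≤ 4 and b ≤ 5; it is enough to label the cells with 0 ≤ a ≤ 4 and 0 ≤ b ≤ 5.
Every move lowers a or b (never raises either), so fill the grid row by row in increasing a, and left to right within a row: each cell's successors are then already labelled.
      b=0  b=1  b=2  b=3  b=4  b=5
a=0:    L    W    L    W    L    W
a=1:    W    L    W    L    W    L
a=2:    L    W    L    W    L    W
a=3:    W    L    W    L    W    L
a=4:    L    W    L    W    L    W
Cells with no legal move (terminal, hence L): (0,0).
The remaining L cells, each justified by listing all of its moves:
(0,2): →(0,1)(W) only, which is W, so L
(0,4): →(0,3)(W) only, which is W, so L
(1,1): →(0,1)(W), (1,0)(W) — all W, so L
(1,3): →(0,3)(W), (1,2)(W) — all W, so L
(1,5): →(0,5)(W), (1,4)(W) — all W, so L
(2,0): →(1,0)(W) only, which is W, so L
(2,2): →(1,2)(W), (2,1)(W) — all W, so L
(2,4): →(1,4)(W), (2,3)(W) — all W, so L
(3,1): →(2,1)(W), (3,0)(W) — all W, so L
(3,3): →(2,3)(W), (3,2)(W) — all W, so L
(3,5): →(2,5)(W), (3,4)(W) — all W, so L
(4,0): →(3,0)(W) only, which is W, so L
(4,2): →(3,2)(W), (4,1)(W) — all W, so L
(4,4): →(3,4)(W), (4,3)(W) — all W, so L
Every other cell has at least one move into one of the L cells above, so it is W.
The starting position (4,5) is W: Rosa should move to (3,5), handing over an L position.

Rosa wins.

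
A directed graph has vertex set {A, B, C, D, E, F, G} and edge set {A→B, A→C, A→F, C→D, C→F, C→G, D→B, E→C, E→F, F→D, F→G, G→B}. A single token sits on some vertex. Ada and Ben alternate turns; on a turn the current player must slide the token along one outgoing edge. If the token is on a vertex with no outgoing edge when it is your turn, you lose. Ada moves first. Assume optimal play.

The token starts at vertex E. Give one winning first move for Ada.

Positions with no move are L. A position that does have a move is losing for the player to move precisely when every available move leads to a winning position for the opponent. Fill in the labels:
Every edge goes from a vertex to one that appears earlier in the order B, G, D, F, C, A, E, so processing vertices in that order labels each vertex after all of its successors.
B: no outgoing edge → L
G: →B(L), so W
D: →B(L), so W
F: →D(W), G(W) — all W, so L
C: →F(L), so W
A: →F(L), so W
E: →F(L), so W
From E, the L positions reachable in one move are: F.

Move to F.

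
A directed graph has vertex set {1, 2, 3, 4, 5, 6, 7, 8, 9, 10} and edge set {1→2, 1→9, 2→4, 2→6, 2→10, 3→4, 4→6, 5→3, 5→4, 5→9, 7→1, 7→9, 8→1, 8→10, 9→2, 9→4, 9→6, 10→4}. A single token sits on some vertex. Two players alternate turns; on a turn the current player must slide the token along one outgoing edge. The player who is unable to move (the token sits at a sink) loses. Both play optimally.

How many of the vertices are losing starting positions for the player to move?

Compute win/loss labels from the base case upward. A position with no move is L. Any other position is W if it can reach an L in one move, else L.
Every edge goes from a vertex to one that appears earlier in the order 6, 4, 10, 2, 9, 3, 1, 7, 5, 8, so processing vertices in that order labels each vertex after all of its successors.
6: no outgoing edge → L
4: can move to 6, which is L ⇒ W
10: the only move is to 4(W), a W ⇒ L
2: can move to 10, which is L ⇒ W
9: can move to 6, which is L ⇒ W
3: the only move is to 4(W), a W ⇒ L
1: moves to 9(W), 2(W); every one is W ⇒ L
7: can move to 1, which is L ⇒ W
5: can move to 3, which is L ⇒ W
8: can move to 1, which is L ⇒ W
The L vertices are 1, 3, 6, 10; that is 4 in all.

4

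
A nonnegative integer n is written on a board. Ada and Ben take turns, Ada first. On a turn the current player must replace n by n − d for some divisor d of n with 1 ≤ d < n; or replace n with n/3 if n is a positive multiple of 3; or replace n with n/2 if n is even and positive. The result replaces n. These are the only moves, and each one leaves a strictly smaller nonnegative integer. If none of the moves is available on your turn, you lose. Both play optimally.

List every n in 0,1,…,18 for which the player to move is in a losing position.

Label each position W (a win for the player to move) or L (a loss). A position with no legal move is L; any other position is W exactly when some move reaches an L, and L when every move reaches a W.
n=0: no move → L
n=1: no move → L
n=2: reaches L-position 1 → W
n=3: reaches L-position 1 → W
n=4: only reaches 2(W), 3(W), all W → L
n=5: reaches L-position 4 → W
n=6: reaches L-position 4 → W
n=7: only reaches 6(W), which is W → L
n=8: reaches L-position 4 → W
n=9: only reaches 3(W), 6(W), 8(W), all W → L
n=10: reaches L-position 9 → W
n=11: only reaches 10(W), which is W → L
n=12: reaches L-position 4 → W
n=13: only reaches 12(W), which is W → L
n=14: reaches L-position 7 → W
n=15: only reaches 5(W), 10(W), 12(W), 14(W), all W → L
n=16: reaches L-position 15 → W
n=17: only reaches 16(W), which is W → L
n=18: reaches L-position 9 → W
Reading off the rows marked L gives the requested list; there are 9 such values of n.

0, 1, 4, 7, 9, 11, 13, 15, 17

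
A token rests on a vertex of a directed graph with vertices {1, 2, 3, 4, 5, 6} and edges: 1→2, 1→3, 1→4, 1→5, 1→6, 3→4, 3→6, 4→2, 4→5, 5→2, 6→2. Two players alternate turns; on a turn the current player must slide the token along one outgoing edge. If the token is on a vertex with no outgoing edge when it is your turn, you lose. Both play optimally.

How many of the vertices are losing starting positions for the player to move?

Compute win/loss labels from the base case upward. A position with no move is L. Any other position is W if it can reach an L in one move, else L.
Every edge goes from a vertex to one that appears earlier in the order 2, 5, 4, 6, 3, 1, so processing vertices in that order labels each vertex after all of its successors.
2: no outgoing edge → L
5: →2(L), so W
4: →2(L), so W
6: →2(L), so W
3: →6(W), 4(W) — all W, so L
1: →3(L), so W
The L vertices are 2, 3; that is 2 in all.

2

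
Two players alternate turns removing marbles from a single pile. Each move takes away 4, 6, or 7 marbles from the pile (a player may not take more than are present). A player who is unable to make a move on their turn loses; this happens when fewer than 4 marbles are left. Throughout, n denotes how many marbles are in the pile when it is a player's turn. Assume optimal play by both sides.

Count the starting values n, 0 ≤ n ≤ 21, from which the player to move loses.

Use the standard recursion: the mover loses at a terminal position; elsewhere, the mover wins exactly when some move hands the opponent an L position.
n=0: no move → L
n=1: no move → L
n=2: no move → L
n=3: no move → L
n=4: can move to 0, which is L ⇒ W
n=5: can move to 1, which is L ⇒ W
n=6: can move to 2, which is L ⇒ W
n=7: can move to 3, which is L ⇒ W
n=8: can move to 2, which is L ⇒ W
n=9: can move to 3, which is L ⇒ W
n=10: can move to 3, which is L ⇒ W
n=11: moves to 7(W), 5(W), 4(W); every one is W ⇒ L
n=12: moves to 8(W), 6(W), 5(W); every one is W ⇒ L
n=13: moves to 9(W), 7(W), 6(W); every one is W ⇒ L
n=14: moves to 10(W), 8(W), 7(W); every one is W ⇒ L
n=15: can move to 11, which is L ⇒ W
n=16: can move to 12, which is L ⇒ W
n=17: can move to 13, which is L ⇒ W
n=18: can move to 14, which is L ⇒ W
n=19: can move to 13, which is L ⇒ W
n=20: can move to 14, which is L ⇒ W
n=21: can move to 14, which is L ⇒ W
L entries with 0 ≤ n ≤ 21: n = 0, 1, 2, 3, 11, 12, 13, 14; that makes 8.

8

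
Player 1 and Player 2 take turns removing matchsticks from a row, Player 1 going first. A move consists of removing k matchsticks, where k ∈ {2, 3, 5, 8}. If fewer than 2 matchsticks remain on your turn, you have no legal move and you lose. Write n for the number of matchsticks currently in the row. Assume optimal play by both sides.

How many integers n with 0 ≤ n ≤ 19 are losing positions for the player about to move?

Work bottom-up. With no move the player to move loses. Otherwise the position is W if at least one move leads to an L position for the opponent, and L if every move leads to a W.
n=0: no move → L
n=1: no move → L
n=2: W (go to 0, an L position)
n=3: W (go to 1, an L position)
n=4: W (go to 1, an L position)
n=5: W (go to 0, an L position)
n=6: W (go to 1, an L position)
n=7: L (options 5(W), 4(W), 2(W) are all W)
n=8: W (go to 0, an L position)
n=9: W (go to 7, an L position)
n=10: W (go to 7, an L position)
n=11: L (options 9(W), 8(W), 6(W), 3(W) are all W)
n=12: W (go to 7, an L position)
n=13: W (go to 11, an L position)
n=14: W (go to 11, an L position)
n=15: W (go to 7, an L position)
n=16: W (go to 11, an L position)
n=17: L (options 15(W), 14(W), 12(W), 9(W) are all W)
n=18: L (options 16(W), 15(W), 13(W), 10(W) are all W)
n=19: W (go to 17, an L position)
L entries with 0 ≤ n ≤ 19: n = 0, 1, 7, 11, 17, 18; that makes 6.

6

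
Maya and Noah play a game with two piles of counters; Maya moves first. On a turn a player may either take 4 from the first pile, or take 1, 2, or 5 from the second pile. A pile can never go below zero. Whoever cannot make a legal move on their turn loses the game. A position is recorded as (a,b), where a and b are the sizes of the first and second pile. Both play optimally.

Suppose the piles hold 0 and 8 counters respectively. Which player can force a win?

Maya wins.

Use the standard recursion: the mover loses at a terminal position; elsewhere, the mover wins exactly when some move hands the opponent an L position.
No move ever increases a pile, so every position that can arise here has a ≤ 0 and b ≤ 8; it is enough to label the cells with 0 ≤ a ≤ 0 and 0 ≤ b ≤ 8.
Every move lowers a or b (never raises either), so fill the grid row by row in increasing a, and left to right within a row: each cell's successors are then already labelled.
      b=0  b=1  b=2  b=3  b=4  b=5  b=6  b=7  b=8
a=0:    L    W    W    L    W    W    L    W    W
Cells with no legal move (terminal, hence L): (0,0).
The remaining L cells, each justified by listing all of its moves:
(0,3): L (options (0,2)(W), (0,1)(W) are all W)
(0,6): L (options (0,5)(W), (0,4)(W), (0,1)(W) are all W)
Every other cell has at least one move into one of the L cells above, so it is W.
From (0,8) Maya can move to (0,6), reaching an L position.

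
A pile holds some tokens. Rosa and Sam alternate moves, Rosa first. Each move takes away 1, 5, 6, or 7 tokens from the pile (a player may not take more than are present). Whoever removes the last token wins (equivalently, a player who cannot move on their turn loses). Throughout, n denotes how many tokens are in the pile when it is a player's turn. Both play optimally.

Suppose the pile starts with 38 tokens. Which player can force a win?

Sam wins.

Use the standard recursion: the mover loses at a terminal position; elsewhere, the mover wins exactly when some move hands the opponent an L position.
n=0: no move → L
n=1: →0(L), so W
n=2: →1(W) only, which is W, so L
n=3: →2(L), so W
n=4: →3(W) only, which is W, so L
n=5: →4(L), so W
n=6: →0(L), so W
n=7: →2(L), so W
n=8: →2(L), so W
n=9: →4(L), so W
n=10: →4(L), so W
n=11: →4(L), so W
n=12: →11(W), 7(W), 6(W), 5(W) — all W, so L
n=13: →12(L), so W
n=14: →13(W), 9(W), 8(W), 7(W) — all W, so L
n=15: →14(L), so W
n=16: →15(W), 11(W), 10(W), 9(W) — all W, so L
n=17: →16(L), so W
n=18: →12(L), so W
n=19: →14(L), so W
n=20: →14(L), so W
n=21: →16(L), so W
n=22: →16(L), so W
n=23: →16(L), so W
n=24: →23(W), 19(W), 18(W), 17(W) — all W, so L
n=25: →24(L), so W
n=26: →25(W), 21(W), 20(W), 19(W) — all W, so L
n=27: →26(L), so W
n=28: →27(W), 23(W), 22(W), 21(W) — all W, so L
n=29: →28(L), so W
n=30: →24(L), so W
n=31: →26(L), so W
n=32: →26(L), so W
n=33: →28(L), so W
n=34: →28(L), so W
n=35: →28(L), so W
n=36: →35(W), 31(W), 30(W), 29(W) — all W, so L
n=37: →36(L), so W
n=38: →37(W), 33(W), 32(W), 31(W) — all W, so L
Every move from 38 reaches a W position, so the mover loses.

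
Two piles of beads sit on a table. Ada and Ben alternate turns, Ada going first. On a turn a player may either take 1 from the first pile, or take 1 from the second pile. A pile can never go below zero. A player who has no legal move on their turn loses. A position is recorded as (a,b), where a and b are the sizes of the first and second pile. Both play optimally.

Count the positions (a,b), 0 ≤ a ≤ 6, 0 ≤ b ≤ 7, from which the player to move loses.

Compute win/loss labels from the base case upward. A position with no move is L. Any other position is W if it can reach an L in one move, else L.
Every move lowers a or b (never raises either), so fill the grid row by row in increasing a, and left to right within a row: each cell's successors are then already labelled.
      b=0  b=1  b=2  b=3  b=4  b=5  b=6  b=7
a=0:    L    W    L    W    L    W    L    W
a=1:    W    L    W    L    W    L    W    L
a=2:    L    W    L    W    L    W    L    W
a=3:    W    L    W    L    W    L    W    L
a=4:    L    W    L    W    L    W    L    W
a=5:    W    L    W    L    W    L    W    L
a=6:    L    W    L    W    L    W    L    W
Cells with no legal move (terminal, hence L): (0,0).
The remaining L cells, each justified by listing all of its moves:
(0,2): L (sole option (0,1)(W) is W)
(0,4): L (sole option (0,3)(W) is W)
(0,6): L (sole option (0,5)(W) is W)
(1,1): L (options (0,1)(W), (1,0)(W) are all W)
(1,3): L (options (0,3)(W), (1,2)(W) are all W)
(1,5): L (options (0,5)(W), (1,4)(W) are all W)
(1,7): L (options (0,7)(W), (1,6)(W) are all W)
(2,0): L (sole option (1,0)(W) is W)
(2,2): L (options (1,2)(W), (2,1)(W) are all W)
(2,4): L (options (1,4)(W), (2,3)(W) are all W)
(2,6): L (options (1,6)(W), (2,5)(W) are all W)
(3,1): L (options (2,1)(W), (3,0)(W) are all W)
(3,3): L (options (2,3)(W), (3,2)(W) are all W)
(3,5): L (options (2,5)(W), (3,4)(W) are all W)
(3,7): L (options (2,7)(W), (3,6)(W) are all W)
(4,0): L (sole option (3,0)(W) is W)
(4,2): L (options (3,2)(W), (4,1)(W) are all W)
(4,4): L (options (3,4)(W), (4,3)(W) are all W)
(4,6): L (options (3,6)(W), (4,5)(W) are all W)
(5,1): L (options (4,1)(W), (5,0)(W) are all W)
(5,3): L (options (4,3)(W), (5,2)(W) are all W)
(5,5): L (options (4,5)(W), (5,4)(W) are all W)
(5,7): L (options (4,7)(W), (5,6)(W) are all W)
(6,0): L (sole option (5,0)(W) is W)
(6,2): L (options (5,2)(W), (6,1)(W) are all W)
(6,4): L (options (5,4)(W), (6,3)(W) are all W)
(6,6): L (options (5,6)(W), (6,5)(W) are all W)
Every other cell has at least one move into one of the L cells above, so it is W.
L cells per row: a=0: 4, a=1: 4, a=2: 4, a=3: 4, a=4: 4, a=5: 4, a=6: 4; total 28.

28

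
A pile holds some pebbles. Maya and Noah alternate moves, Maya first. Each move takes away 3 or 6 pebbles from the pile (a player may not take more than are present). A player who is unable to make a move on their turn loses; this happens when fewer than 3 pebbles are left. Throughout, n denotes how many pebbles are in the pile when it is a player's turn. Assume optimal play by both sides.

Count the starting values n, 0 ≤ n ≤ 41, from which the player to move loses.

Positions with no move are L. A position that does have a move is losing for the player to move precisely when every available move leads to a winning position for the opponent. Fill in the labels:
n=0: no move → L
n=1: no move → L
n=2: no move → L
n=3: →0(L), so W
n=4: →1(L), so W
n=5: →2(L), so W
n=6: →0(L), so W
n=7: →1(L), so W
n=8: →2(L), so W
n=9: →6(W), 3(W) — all W, so L
n=10: →7(W), 4(W) — all W, so L
n=11: →8(W), 5(W) — all W, so L
n=12: →9(L), so W
n=13: →10(L), so W
n=14: →11(L), so W
n=15: →9(L), so W
n=16: →10(L), so W
n=17: →11(L), so W
n=18: →15(W), 12(W) — all W, so L
n=19: →16(W), 13(W) — all W, so L
n=20: →17(W), 14(W) — all W, so L
n=21: →18(L), so W
n=22: →19(L), so W
n=23: →20(L), so W
n=24: →18(L), so W
n=25: →19(L), so W
n=26: →20(L), so W
n=27: →24(W), 21(W) — all W, so L
n=28: →25(W), 22(W) — all W, so L
n=29: →26(W), 23(W) — all W, so L
n=30: →27(L), so W
n=31: →28(L), so W
n=32: →29(L), so W
n=33: →27(L), so W
n=34: →28(L), so W
n=35: →29(L), so W
n=36: →33(W), 30(W) — all W, so L
n=37: →34(W), 31(W) — all W, so L
n=38: →35(W), 32(W) — all W, so L
n=39: →36(L), so W
n=40: →37(L), so W
n=41: →38(L), so W
L entries with 0 ≤ n ≤ 41: n = 0, 1, 2, 9, 10, 11, 18, 19, 20, 27, 28, 29, 36, 37, 38; that makes 15.

15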